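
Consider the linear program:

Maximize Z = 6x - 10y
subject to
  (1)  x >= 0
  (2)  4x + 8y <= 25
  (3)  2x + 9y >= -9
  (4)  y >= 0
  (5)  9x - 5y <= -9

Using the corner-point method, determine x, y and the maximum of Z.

x = 0, y = 9/5, maximum Z = -18

Corner points and Z = 6x - 10y:
  (0, 25/8) → Z = -125/4
  (0, 9/5) → Z = -18
  (53/92, 261/92) → Z = -573/23

The binding constraints are x = 0 and 9x - 5y = -9.
Solving simultaneously gives x = 0, y = 9/5.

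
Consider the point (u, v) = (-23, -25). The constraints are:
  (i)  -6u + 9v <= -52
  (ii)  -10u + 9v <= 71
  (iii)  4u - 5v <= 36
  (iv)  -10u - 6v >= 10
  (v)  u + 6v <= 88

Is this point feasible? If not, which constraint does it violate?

feasible

(i): -87 ≤ -52 ✓
(ii): 5 ≤ 71 ✓
(iii): 33 ≤ 36 ✓
(iv): 380 ≥ 10 ✓
(v): -173 ≤ 88 ✓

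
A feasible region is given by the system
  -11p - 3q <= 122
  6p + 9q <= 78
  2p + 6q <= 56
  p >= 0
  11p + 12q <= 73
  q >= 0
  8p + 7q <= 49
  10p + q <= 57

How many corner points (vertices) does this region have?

5

Pairwise boundary intersections that survive every other constraint:
  (0, 73/12)
  (0, 0)
  (77/19, 45/19)
  (57/10, 0)
  (175/31, 17/31)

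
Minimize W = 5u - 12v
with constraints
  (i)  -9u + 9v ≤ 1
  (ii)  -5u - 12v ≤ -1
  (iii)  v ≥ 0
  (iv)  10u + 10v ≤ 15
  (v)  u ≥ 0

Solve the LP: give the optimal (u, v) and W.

Vertices and W = 5u - 12v:
  (25/36, 29/36) → W = -223/36
  (0, 1/9) → W = -4/3
  (1/5, 0) → W = 1
  (0, 1/12) → W = -1
  (3/2, 0) → W = 15/2

At the optimal vertex, -9u + 9v = 1 and 10u + 10v = 15.
Solving simultaneously gives u = 25/36, v = 29/36.

u = 25/36, v = 29/36, minimum W = -223/36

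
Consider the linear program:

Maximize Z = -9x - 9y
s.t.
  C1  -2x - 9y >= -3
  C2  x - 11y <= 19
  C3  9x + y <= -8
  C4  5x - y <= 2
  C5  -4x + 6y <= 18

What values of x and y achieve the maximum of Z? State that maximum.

x = -156/19, y = -47/19, maximum Z = 1827/19

Vertices and Z = -9x - 9y:
  (-75/79, 43/79) → Z = 288/79
  (-3, 1) → Z = 18
  (-69/100, -179/100) → Z = 558/25
  (-156/19, -47/19) → Z = 1827/19

At the optimal vertex, x - 11y = 19 and -4x + 6y = 18.
Solving simultaneously gives x = -156/19, y = -47/19.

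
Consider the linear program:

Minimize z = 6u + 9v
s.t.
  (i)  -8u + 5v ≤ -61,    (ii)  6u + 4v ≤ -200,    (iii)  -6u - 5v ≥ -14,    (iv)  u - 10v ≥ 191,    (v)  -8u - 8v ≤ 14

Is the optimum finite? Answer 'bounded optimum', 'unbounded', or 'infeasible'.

infeasible

The boundaries -8u + 5v = -61 and 6u + 4v = -200 meet at (-378/31, -983/31), but that point violates -8u - 8v ≤ 14. Every candidate vertex is excluded by some other constraint, so the feasible region is empty.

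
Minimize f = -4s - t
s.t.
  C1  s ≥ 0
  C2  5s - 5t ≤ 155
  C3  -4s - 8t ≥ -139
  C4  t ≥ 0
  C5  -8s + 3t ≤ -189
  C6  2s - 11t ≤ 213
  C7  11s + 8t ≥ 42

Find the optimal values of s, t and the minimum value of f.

Feasible corners and f = -4s - t:
  (129/4, 5/4) → f = -521/4
  (31, 0) → f = -124
  (1929/76, 89/19) → f = -2018/19
  (189/8, 0) → f = -189/2

s = 129/4, t = 5/4, minimum f = -521/4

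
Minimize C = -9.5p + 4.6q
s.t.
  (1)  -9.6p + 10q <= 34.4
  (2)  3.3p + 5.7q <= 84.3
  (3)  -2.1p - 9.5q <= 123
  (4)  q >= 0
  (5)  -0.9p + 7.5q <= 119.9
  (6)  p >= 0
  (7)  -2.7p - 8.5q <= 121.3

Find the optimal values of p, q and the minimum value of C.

Extreme points and C = -9.5p + 4.6q:
  (5391/731, 7690/731) → C = -31681/1462
  (0, 86/25) → C = 1978/125
  (281/11, 0) → C = -5339/22
  (0, 0) → C = 0

At the optimal vertex, 3.3p + 5.7q = 84.3 and q = 0.
Solving simultaneously gives p = 281/11, q = 0.

p = 281/11, q = 0, minimum C = -5339/22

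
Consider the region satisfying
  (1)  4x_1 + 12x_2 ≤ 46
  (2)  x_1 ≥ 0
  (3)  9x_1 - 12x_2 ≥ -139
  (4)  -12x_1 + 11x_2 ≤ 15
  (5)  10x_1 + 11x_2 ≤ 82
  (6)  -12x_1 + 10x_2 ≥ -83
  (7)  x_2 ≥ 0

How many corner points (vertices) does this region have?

Of the 21 pairwise boundary intersections, those satisfying every inequality are:
  (163/94, 153/47)
  (239/38, 33/19)
  (0, 15/11)
  (0, 0)
  (1733/232, 77/116)
  (83/12, 0)

6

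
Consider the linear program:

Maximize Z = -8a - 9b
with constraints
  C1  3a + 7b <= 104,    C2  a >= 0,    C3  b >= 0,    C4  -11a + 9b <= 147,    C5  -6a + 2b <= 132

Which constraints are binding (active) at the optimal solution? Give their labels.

Feasible corners and Z = -8a - 9b:
  (0, 104/7) → Z = -936/7
  (104/3, 0) → Z = -832/3
  (0, 0) → Z = 0

The maximum is at (0, 0). Substituting into each constraint, equality holds for C2 and C3; the remaining constraints have slack.

C2 and C3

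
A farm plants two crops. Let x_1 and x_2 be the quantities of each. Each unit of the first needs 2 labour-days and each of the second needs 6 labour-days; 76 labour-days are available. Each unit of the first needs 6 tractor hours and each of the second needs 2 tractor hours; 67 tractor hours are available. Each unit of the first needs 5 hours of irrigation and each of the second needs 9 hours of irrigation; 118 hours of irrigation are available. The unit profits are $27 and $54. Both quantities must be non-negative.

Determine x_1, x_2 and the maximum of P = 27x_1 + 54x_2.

x_1 = 2, x_2 = 12, maximum P = 702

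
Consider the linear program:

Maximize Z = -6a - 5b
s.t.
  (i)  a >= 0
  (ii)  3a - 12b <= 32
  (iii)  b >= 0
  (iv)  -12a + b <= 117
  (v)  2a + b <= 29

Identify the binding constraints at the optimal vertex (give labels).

Corner points and Z = -6a - 5b:
  (0, 0) → Z = 0
  (0, 29) → Z = -145
  (32/3, 0) → Z = -64
  (380/27, 23/27) → Z = -2395/27

The maximum is at (0, 0). Substituting into each constraint, equality holds for (i) and (iii); the remaining constraints have slack.

(i) and (iii)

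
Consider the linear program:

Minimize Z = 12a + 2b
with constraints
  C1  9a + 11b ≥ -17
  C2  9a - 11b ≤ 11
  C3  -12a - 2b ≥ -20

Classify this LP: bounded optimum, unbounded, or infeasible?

unbounded

From the feasible point (-1/3, -14/11), moving in the direction (-11, 9) keeps every constraint satisfied while Z decreases without bound.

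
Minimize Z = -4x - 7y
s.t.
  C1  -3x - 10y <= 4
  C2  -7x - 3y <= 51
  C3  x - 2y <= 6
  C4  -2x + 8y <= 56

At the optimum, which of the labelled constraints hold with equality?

C3 and C4

Vertices and Z = -4x - 7y:
  (-498/61, 125/61) → Z = 1117/61
  (13/4, -11/8) → Z = -27/8
  (-288/31, 145/31) → Z = 137/31
  (40, 17) → Z = -279

The minimum is at (40, 17). Substituting into each constraint, equality holds for C3 and C4; the remaining constraints have slack.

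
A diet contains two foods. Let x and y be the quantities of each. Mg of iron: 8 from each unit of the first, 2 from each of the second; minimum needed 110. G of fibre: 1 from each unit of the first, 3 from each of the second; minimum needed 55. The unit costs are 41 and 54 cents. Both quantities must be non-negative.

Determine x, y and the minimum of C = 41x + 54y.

Extreme points and C = 41x + 54y:
  (0, 55) → C = 2970
  (55, 0) → C = 2255
  (10, 15) → C = 1220
The feasible region is unbounded (it extends along (0, 1), (1, 0)), but C strictly increases along every unbounded feasible direction, so there is no improving ray and the minimum is attained at a vertex.

x = 10, y = 15, minimum C = 1220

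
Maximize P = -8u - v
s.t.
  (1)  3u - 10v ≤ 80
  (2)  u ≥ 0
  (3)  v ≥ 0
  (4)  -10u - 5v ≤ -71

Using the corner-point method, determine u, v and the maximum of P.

u = 0, v = 71/5, maximum P = -71/5

The feasible region is unbounded (it extends along (0, 1), (10, 3)), but P strictly decreases along every unbounded feasible direction, so there is no improving ray and the maximum is attained at a vertex.

At the optimal vertex, u = 0 and -10u - 5v = -71.
Solving simultaneously gives u = 0, v = 71/5.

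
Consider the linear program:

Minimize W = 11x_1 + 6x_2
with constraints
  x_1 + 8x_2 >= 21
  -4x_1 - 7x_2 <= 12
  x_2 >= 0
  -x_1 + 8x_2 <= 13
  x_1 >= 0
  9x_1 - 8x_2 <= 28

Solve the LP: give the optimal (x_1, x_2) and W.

x_1 = 4, x_2 = 17/8, minimum W = 227/4

Extreme points and W = 11x_1 + 6x_2:
  (4, 17/8) → W = 227/4
  (49/10, 161/80) → W = 2639/40
  (41/8, 145/64) → W = 2239/32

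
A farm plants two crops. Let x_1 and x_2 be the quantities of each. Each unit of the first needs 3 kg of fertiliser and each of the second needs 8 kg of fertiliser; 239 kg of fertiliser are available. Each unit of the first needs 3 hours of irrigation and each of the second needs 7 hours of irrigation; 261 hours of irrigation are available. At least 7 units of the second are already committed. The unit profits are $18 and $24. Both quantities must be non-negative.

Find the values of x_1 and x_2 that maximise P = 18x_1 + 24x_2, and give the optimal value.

The optimum lies where 3x_1 + 8x_2 = 239 and x_2 = 7.
Solving simultaneously gives x_1 = 61, x_2 = 7.

x_1 = 61, x_2 = 7, maximum P = 1266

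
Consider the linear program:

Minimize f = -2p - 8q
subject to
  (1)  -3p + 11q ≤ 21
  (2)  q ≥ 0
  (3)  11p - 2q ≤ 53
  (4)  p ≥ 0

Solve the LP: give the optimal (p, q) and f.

p = 125/23, q = 78/23, minimum f = -38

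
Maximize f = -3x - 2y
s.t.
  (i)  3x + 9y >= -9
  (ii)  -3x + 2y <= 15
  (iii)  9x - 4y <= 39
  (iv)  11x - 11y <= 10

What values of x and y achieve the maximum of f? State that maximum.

x = -51/11, y = 6/11, maximum f = 141/11

Feasible corners and f = -3x - 2y:
  (-51/11, 6/11) → f = 141/11
  (-3/44, -43/44) → f = 95/44
  (23, 42) → f = -153
  (389/55, 339/55) → f = -369/11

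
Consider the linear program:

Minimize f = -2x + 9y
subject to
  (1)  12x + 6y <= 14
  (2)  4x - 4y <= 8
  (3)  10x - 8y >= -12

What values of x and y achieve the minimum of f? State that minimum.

x = -14, y = -16, minimum f = -116

Feasible corners and f = -2x + 9y:
  (13/9, -5/9) → f = -71/9
  (10/39, 71/39) → f = 619/39
  (-14, -16) → f = -116

At the optimal vertex, 4x - 4y = 8 and 10x - 8y = -12.
Solving simultaneously gives x = -14, y = -16.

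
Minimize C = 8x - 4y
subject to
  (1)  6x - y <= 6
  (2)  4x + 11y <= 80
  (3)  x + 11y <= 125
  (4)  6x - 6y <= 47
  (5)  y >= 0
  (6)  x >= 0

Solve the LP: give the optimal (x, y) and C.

x = 0, y = 80/11, minimum C = -320/11

The binding constraints are 4x + 11y = 80 and x = 0.
Solving simultaneously gives x = 0, y = 80/11.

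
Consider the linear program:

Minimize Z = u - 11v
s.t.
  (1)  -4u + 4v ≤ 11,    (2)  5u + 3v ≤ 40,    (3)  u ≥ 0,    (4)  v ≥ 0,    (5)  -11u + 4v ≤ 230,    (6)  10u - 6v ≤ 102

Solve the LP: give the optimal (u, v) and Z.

u = 127/32, v = 215/32, minimum Z = -1119/16

Extreme points and Z = u - 11v:
  (127/32, 215/32) → Z = -1119/16
  (0, 11/4) → Z = -121/4
  (8, 0) → Z = 8
  (0, 0) → Z = 0

The binding constraints are -4u + 4v = 11 and 5u + 3v = 40.
Solving simultaneously gives u = 127/32, v = 215/32.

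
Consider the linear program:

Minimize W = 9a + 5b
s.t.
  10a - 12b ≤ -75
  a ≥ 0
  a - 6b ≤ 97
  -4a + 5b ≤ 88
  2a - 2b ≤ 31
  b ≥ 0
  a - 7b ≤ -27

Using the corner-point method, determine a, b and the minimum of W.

a = 0, b = 25/4, minimum W = 125/4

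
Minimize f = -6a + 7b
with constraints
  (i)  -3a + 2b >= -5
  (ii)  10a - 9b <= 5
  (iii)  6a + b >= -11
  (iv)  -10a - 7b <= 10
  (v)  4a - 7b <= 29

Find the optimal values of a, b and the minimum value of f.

Feasible corners and f = -6a + 7b:
  (5, 5) → f = 5
  (-11/32, -15/16) → f = -9/2
  (-67/32, 25/16) → f = 47/2
The feasible region is unbounded (it extends along (2, 3), (-1, 6)), but f strictly increases along every unbounded feasible direction, so there is no improving ray and the minimum is attained at a vertex.

The binding constraints are 10a - 9b = 5 and -10a - 7b = 10.
Solving simultaneously gives a = -11/32, b = -15/16.

a = -11/32, b = -15/16, minimum f = -9/2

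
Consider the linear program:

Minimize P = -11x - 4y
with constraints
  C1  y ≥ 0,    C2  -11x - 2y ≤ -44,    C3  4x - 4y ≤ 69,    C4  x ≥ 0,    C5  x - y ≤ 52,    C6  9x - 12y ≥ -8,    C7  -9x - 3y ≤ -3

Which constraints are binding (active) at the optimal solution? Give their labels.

Extreme points and P = -11x - 4y:
  (4, 0) → P = -44
  (69/4, 0) → P = -759/4
  (256/75, 242/75) → P = -3784/75
  (215/3, 653/12) → P = -1006

The minimum is at (215/3, 653/12). Substituting into each constraint, equality holds for C3 and C6; the remaining constraints have slack.

C3 and C6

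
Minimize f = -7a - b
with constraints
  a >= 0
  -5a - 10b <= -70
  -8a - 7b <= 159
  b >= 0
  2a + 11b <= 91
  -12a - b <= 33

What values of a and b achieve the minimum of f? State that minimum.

The optimum lies where b = 0 and 2a + 11b = 91.
Solving simultaneously gives a = 91/2, b = 0.

a = 91/2, b = 0, minimum f = -637/2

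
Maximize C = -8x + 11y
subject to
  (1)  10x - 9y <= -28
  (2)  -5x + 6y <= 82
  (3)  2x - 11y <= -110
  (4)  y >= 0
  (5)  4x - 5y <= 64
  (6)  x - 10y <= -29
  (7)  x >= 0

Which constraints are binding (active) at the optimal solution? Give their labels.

(1) and (2)

Corner points and C = -8x + 11y:
  (38, 136/3) → C = 584/3
  (341/46, 261/23) → C = 1507/23
  (0, 41/3) → C = 451/3
  (0, 10) → C = 110

The maximum is at (38, 136/3). Substituting into each constraint, equality holds for (1) and (2); the remaining constraints have slack.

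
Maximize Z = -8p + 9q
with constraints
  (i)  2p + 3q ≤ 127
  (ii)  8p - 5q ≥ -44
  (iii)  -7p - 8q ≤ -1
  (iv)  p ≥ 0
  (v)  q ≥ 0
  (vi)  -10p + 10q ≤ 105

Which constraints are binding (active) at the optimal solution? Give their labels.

(i) and (vi)

Corner points and Z = -8p + 9q:
  (127/2, 0) → Z = -508
  (191/10, 148/5) → Z = 568/5
  (0, 44/5) → Z = 396/5
  (17/6, 40/3) → Z = 292/3
  (0, 1/8) → Z = 9/8
  (1/7, 0) → Z = -8/7

The maximum is at (191/10, 148/5). Substituting into each constraint, equality holds for (i) and (vi); the remaining constraints have slack.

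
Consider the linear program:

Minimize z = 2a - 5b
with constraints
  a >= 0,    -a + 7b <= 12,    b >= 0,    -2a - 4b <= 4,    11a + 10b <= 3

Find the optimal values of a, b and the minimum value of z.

Vertices and z = 2a - 5b:
  (0, 0) → z = 0
  (0, 3/10) → z = -3/2
  (3/11, 0) → z = 6/11

At the optimal vertex, a = 0 and 11a + 10b = 3.
Solving simultaneously gives a = 0, b = 3/10.

a = 0, b = 3/10, minimum z = -3/2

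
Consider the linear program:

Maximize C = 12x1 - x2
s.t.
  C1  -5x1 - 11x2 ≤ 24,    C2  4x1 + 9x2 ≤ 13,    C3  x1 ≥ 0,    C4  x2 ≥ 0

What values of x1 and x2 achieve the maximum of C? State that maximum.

Corner points and C = 12x1 - x2:
  (0, 13/9) → C = -13/9
  (13/4, 0) → C = 39
  (0, 0) → C = 0

The binding constraints are 4x1 + 9x2 = 13 and x2 = 0.
Solving simultaneously gives x1 = 13/4, x2 = 0.

x1 = 13/4, x2 = 0, maximum C = 39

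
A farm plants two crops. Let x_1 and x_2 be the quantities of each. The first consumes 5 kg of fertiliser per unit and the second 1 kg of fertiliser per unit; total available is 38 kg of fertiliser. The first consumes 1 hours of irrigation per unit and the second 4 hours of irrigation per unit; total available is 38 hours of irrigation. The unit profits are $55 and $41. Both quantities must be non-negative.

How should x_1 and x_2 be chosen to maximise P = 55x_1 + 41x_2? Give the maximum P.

x_1 = 6, x_2 = 8, maximum P = 658

Feasible corners and P = 55x_1 + 41x_2:
  (0, 0) → P = 0
  (0, 19/2) → P = 779/2
  (38/5, 0) → P = 418
  (6, 8) → P = 658

The optimum lies where 5x_1 + x_2 = 38 and x_1 + 4x_2 = 38.
Solving simultaneously gives x_1 = 6, x_2 = 8.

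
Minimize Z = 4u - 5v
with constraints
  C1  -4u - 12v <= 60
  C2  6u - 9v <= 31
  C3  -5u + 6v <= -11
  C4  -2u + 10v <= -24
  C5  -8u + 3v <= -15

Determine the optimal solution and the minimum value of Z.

u = 39/37, v = -81/37, minimum Z = 561/37

Extreme points and Z = 4u - 5v:
  (47/21, -41/21) → Z = 131/7
  (7/9, -79/27) → Z = 479/27
  (39/37, -81/37) → Z = 561/37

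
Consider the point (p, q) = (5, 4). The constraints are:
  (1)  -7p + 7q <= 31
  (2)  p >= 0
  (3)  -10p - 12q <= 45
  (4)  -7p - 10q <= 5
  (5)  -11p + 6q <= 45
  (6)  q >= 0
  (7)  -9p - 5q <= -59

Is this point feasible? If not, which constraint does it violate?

feasible

(1): -7 ≤ 31 ✓
(2): 5 ≥ 0 ✓
(3): -98 ≤ 45 ✓
(4): -75 ≤ 5 ✓
(5): -31 ≤ 45 ✓
(6): 4 ≥ 0 ✓
(7): -65 ≤ -59 ✓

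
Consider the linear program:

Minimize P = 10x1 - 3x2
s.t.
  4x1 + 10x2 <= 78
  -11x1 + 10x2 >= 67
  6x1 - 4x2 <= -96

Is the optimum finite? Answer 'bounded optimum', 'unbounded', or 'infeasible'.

unbounded

From the feasible point (-162/19, 213/19), moving in the direction (-10, -11) keeps every constraint satisfied while P decreases without bound.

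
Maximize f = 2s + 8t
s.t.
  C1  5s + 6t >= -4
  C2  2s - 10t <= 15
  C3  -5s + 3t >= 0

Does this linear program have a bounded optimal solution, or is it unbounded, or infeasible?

unbounded

From the feasible point (-4/15, -4/9), moving in the direction (-6, 5) keeps every constraint satisfied while f increases without bound.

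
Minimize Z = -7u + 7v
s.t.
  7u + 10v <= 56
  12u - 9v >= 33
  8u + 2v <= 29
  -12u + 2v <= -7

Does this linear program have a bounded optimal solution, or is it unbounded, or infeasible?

unbounded

From the feasible point (109/32, 7/8), moving in the direction (-2, -12) keeps every constraint satisfied while Z decreases without bound.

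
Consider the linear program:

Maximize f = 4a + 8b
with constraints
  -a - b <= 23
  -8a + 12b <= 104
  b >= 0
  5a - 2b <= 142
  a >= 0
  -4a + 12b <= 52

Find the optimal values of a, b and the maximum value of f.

a = 452/13, b = 207/13, maximum f = 3464/13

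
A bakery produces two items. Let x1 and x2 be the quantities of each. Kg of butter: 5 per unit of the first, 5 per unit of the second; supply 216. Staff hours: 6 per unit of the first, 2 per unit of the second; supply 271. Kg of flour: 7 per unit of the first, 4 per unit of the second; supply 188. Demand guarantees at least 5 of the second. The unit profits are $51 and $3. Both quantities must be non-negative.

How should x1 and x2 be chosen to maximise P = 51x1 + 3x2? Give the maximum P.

Vertices and P = 51x1 + 3x2:
  (0, 216/5) → P = 648/5
  (0, 5) → P = 15
  (76/15, 572/15) → P = 1864/5
  (24, 5) → P = 1239

The binding constraints are 7x1 + 4x2 = 188 and x2 = 5.
Solving simultaneously gives x1 = 24, x2 = 5.

x1 = 24, x2 = 5, maximum P = 1239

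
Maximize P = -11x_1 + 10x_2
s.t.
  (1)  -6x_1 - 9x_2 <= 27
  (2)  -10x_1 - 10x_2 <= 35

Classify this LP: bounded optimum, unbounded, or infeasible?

From the feasible point (-3/2, -2), moving in the direction (-10, 10) keeps every constraint satisfied while P increases without bound.

unbounded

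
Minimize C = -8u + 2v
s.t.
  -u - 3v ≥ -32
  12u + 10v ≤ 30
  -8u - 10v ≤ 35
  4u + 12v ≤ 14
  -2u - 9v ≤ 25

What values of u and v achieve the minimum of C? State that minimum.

Extreme points and C = -8u + 2v:
  (55/26, 6/13) → C = -16
  (65/11, -45/11) → C = -610/11
  (-10, 9/2) → C = 89
  (-5/4, -5/2) → C = 5

u = 65/11, v = -45/11, minimum C = -610/11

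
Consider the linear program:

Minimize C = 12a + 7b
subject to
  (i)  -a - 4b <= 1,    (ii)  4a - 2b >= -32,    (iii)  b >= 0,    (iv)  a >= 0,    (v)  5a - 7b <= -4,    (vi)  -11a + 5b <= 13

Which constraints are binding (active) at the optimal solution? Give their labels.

(iv) and (v)

Vertices and C = 12a + 7b:
  (67, 150) → C = 1854
  (0, 4/7) → C = 4
  (0, 13/5) → C = 91/5
The feasible region is unbounded (it extends along (1, 2), (7, 5)), but C strictly increases along every unbounded feasible direction, so there is no improving ray and the minimum is attained at a vertex.

The minimum is at (0, 4/7). Substituting into each constraint, equality holds for (iv) and (v); the remaining constraints have slack.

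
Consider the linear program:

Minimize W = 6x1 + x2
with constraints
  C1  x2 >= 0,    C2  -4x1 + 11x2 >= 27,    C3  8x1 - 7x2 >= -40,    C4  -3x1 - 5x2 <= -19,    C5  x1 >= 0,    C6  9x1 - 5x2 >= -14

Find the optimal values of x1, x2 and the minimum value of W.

x1 = 5/12, x2 = 71/20, minimum W = 121/20

Extreme points and W = 6x1 + x2:
  (74/53, 157/53) → W = 601/53
  (102/23, 248/23) → W = 860/23
  (5/12, 71/20) → W = 121/20
The feasible region is unbounded (it extends along (7, 8), (11, 4)), but W strictly increases along every unbounded feasible direction, so there is no improving ray and the minimum is attained at a vertex.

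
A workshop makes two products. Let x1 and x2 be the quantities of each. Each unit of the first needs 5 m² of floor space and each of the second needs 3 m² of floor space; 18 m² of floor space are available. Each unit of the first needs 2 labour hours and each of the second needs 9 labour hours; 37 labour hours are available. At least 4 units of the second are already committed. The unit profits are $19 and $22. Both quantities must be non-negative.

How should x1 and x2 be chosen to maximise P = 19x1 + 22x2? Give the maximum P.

x1 = 1/2, x2 = 4, maximum P = 195/2

Corner points and P = 19x1 + 22x2:
  (0, 37/9) → P = 814/9
  (0, 4) → P = 88
  (1/2, 4) → P = 195/2

The binding constraints are 2x1 + 9x2 = 37 and x2 = 4.
Solving simultaneously gives x1 = 1/2, x2 = 4.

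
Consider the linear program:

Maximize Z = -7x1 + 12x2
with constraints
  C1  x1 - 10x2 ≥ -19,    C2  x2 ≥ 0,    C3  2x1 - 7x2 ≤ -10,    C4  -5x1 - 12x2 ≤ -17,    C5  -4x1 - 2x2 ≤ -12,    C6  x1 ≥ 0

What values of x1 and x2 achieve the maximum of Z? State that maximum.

Feasible corners and Z = -7x1 + 12x2:
  (33/13, 28/13) → Z = 105/13
  (41/21, 44/21) → Z = 241/21
  (2, 2) → Z = 10

x1 = 41/21, x2 = 44/21, maximum Z = 241/21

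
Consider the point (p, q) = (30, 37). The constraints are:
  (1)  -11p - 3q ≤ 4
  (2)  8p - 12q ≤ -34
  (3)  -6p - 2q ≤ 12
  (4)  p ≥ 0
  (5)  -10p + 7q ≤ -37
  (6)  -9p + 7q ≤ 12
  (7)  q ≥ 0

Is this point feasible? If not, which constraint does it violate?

(1): -441 ≤ 4 ✓
(2): -204 ≤ -34 ✓
(3): -254 ≤ 12 ✓
(4): 30 ≥ 0 ✓
(5): -41 ≤ -37 ✓
(6): -11 ≤ 12 ✓
(7): 37 ≥ 0 ✓

feasible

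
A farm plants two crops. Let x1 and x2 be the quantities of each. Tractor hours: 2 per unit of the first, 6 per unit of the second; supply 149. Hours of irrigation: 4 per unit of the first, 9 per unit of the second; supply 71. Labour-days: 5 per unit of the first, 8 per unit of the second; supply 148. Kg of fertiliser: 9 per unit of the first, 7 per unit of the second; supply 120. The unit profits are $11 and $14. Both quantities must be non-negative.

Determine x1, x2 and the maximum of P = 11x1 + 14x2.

Extreme points and P = 11x1 + 14x2:
  (0, 0) → P = 0
  (0, 71/9) → P = 994/9
  (40/3, 0) → P = 440/3
  (11, 3) → P = 163

The binding constraints are 4x1 + 9x2 = 71 and 9x1 + 7x2 = 120.
Solving simultaneously gives x1 = 11, x2 = 3.

x1 = 11, x2 = 3, maximum P = 163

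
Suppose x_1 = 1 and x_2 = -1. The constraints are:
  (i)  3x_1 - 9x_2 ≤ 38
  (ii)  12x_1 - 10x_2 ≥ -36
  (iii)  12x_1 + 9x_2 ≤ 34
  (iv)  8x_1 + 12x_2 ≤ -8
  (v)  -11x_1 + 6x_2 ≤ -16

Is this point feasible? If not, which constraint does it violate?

not feasible — violates (iv)

Constraint (iv): 8x_1 + 12x_2 = -4, which is not ≤ -8. All other constraints are satisfied.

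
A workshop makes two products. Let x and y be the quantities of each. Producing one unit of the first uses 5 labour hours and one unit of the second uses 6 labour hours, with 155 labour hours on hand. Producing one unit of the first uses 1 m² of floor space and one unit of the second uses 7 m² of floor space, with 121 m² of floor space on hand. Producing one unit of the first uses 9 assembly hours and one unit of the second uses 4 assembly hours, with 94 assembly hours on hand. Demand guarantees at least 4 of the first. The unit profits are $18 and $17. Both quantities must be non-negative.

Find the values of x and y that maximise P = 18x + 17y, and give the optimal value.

x = 4, y = 29/2, maximum P = 637/2

Extreme points and P = 18x + 17y:
  (94/9, 0) → P = 188
  (4, 0) → P = 72
  (4, 29/2) → P = 637/2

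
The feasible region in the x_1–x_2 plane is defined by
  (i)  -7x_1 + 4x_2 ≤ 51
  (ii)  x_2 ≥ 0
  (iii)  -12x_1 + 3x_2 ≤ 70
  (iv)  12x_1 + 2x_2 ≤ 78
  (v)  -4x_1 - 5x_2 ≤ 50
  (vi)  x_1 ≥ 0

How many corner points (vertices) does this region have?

4

Intersecting each pair of boundary lines and keeping only the points that satisfy every inequality leaves:
  (105/31, 579/31)
  (0, 51/4)
  (13/2, 0)
  (0, 0)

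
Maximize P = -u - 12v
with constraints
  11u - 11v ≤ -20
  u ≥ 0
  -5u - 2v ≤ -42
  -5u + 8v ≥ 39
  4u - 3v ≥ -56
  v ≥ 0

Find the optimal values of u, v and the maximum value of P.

u = 129/25, v = 81/10, maximum P = -2559/25

Feasible corners and P = -u - 12v:
  (269/33, 329/33) → P = -4217/33
  (129/25, 81/10) → P = -2559/25
  (14/23, 448/23) → P = -5390/23
The feasible region is unbounded (it extends along (3, 4), (1, 1)), but P strictly decreases along every unbounded feasible direction, so there is no improving ray and the maximum is attained at a vertex.

The optimum lies where -5u - 2v = -42 and -5u + 8v = 39.
Solving simultaneously gives u = 129/25, v = 81/10.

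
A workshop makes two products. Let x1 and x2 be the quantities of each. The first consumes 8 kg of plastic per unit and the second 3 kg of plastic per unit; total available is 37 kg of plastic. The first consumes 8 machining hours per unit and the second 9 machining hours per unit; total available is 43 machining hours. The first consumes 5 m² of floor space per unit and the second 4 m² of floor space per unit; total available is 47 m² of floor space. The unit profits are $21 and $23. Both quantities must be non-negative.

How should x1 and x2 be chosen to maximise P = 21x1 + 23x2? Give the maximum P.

Corner points and P = 21x1 + 23x2:
  (0, 0) → P = 0
  (0, 43/9) → P = 989/9
  (37/8, 0) → P = 777/8
  (17/4, 1) → P = 449/4

x1 = 17/4, x2 = 1, maximum P = 449/4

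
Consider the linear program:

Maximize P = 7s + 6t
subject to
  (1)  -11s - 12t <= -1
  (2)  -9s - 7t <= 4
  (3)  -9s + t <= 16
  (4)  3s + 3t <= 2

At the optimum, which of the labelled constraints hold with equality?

Vertices and P = 7s + 6t:
  (-191/119, 185/119) → P = -227/119
  (7, -19/3) → P = 11
  (-23/15, 11/5) → P = 37/15

The maximum is at (7, -19/3). Substituting into each constraint, equality holds for (1) and (4); the remaining constraints have slack.

(1) and (4)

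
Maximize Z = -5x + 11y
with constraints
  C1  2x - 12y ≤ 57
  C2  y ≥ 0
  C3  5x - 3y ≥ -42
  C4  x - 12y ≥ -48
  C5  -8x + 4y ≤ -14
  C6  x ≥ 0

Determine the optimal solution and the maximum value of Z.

Feasible corners and Z = -5x + 11y:
  (57/2, 0) → Z = -285/2
  (105, 51/4) → Z = -1539/4
  (7/4, 0) → Z = -35/4
  (90/23, 199/46) → Z = 1289/46

x = 90/23, y = 199/46, maximum Z = 1289/46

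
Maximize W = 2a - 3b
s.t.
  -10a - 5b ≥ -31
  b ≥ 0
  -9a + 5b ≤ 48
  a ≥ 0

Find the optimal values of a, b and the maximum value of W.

a = 31/10, b = 0, maximum W = 31/5

Extreme points and W = 2a - 3b:
  (31/10, 0) → W = 31/5
  (0, 31/5) → W = -93/5
  (0, 0) → W = 0

The binding constraints are -10a - 5b = -31 and b = 0.
Solving simultaneously gives a = 31/10, b = 0.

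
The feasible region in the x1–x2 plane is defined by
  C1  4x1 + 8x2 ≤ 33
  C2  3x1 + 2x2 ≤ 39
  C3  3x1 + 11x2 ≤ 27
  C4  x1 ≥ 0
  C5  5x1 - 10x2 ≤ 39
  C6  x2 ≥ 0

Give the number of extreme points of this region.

Intersecting each pair of boundary lines and keeping only the points that satisfy every inequality leaves:
  (147/20, 9/20)
  (321/40, 9/80)
  (0, 27/11)
  (0, 0)
  (39/5, 0)

5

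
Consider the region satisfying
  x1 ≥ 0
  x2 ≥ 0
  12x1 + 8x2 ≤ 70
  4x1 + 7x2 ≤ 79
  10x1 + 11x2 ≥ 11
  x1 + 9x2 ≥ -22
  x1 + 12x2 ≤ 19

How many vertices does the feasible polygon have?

Intersecting each pair of boundary lines and keeping only the points that satisfy every inequality leaves:
  (0, 1)
  (0, 19/12)
  (35/6, 0)
  (11/10, 0)
  (86/17, 79/68)

5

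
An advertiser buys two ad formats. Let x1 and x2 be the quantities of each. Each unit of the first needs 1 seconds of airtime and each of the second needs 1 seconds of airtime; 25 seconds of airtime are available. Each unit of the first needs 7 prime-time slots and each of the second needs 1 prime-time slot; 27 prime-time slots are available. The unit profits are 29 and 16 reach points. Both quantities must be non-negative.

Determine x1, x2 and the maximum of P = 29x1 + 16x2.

Feasible corners and P = 29x1 + 16x2:
  (0, 0) → P = 0
  (0, 25) → P = 400
  (27/7, 0) → P = 783/7
  (1/3, 74/3) → P = 1213/3

The binding constraints are x1 + x2 = 25 and 7x1 + x2 = 27.
Solving simultaneously gives x1 = 1/3, x2 = 74/3.

x1 = 1/3, x2 = 74/3, maximum P = 1213/3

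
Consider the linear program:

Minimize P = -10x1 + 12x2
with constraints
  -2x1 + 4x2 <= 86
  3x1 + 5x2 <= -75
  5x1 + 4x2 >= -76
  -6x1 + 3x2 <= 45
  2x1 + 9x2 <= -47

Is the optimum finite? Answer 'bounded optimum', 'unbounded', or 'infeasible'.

unbounded

From the feasible point (-80/13, -147/13), moving in the direction (5, -3) keeps every constraint satisfied while P decreases without bound.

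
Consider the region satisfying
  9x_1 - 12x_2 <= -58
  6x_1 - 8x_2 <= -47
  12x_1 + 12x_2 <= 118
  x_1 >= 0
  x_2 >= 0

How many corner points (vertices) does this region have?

Of the 9 pairwise boundary intersections, those satisfying every inequality are:
  (95/42, 53/7)
  (0, 47/8)
  (0, 59/6)

3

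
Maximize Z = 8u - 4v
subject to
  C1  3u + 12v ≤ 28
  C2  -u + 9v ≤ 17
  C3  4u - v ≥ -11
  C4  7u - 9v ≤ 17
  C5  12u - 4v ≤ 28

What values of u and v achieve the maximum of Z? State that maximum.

Extreme points and Z = 8u - 4v:
  (16/13, 79/39) → Z = 68/39
  (112/39, 21/13) → Z = 644/39
  (-82/35, 57/35) → Z = -884/35
  (-4, -5) → Z = -12
  (23/10, -1/10) → Z = 94/5

u = 23/10, v = -1/10, maximum Z = 94/5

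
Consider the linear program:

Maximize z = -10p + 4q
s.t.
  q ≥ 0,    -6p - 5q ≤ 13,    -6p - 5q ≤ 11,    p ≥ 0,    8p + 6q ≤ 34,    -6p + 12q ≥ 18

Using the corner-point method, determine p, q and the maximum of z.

Feasible corners and z = -10p + 4q:
  (0, 17/3) → z = 68/3
  (0, 3/2) → z = 6
  (25/11, 29/11) → z = -134/11

p = 0, q = 17/3, maximum z = 68/3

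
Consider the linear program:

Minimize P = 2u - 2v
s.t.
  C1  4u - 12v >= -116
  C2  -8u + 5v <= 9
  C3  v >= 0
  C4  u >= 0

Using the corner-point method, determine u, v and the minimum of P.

u = 118/19, v = 223/19, minimum P = -210/19

Corner points and P = 2u - 2v:
  (118/19, 223/19) → P = -210/19
  (0, 9/5) → P = -18/5
  (0, 0) → P = 0
The feasible region is unbounded (it extends along (3, 1), (1, 0)), but P strictly increases along every unbounded feasible direction, so there is no improving ray and the minimum is attained at a vertex.

The optimum lies where 4u - 12v = -116 and -8u + 5v = 9.
Solving simultaneously gives u = 118/19, v = 223/19.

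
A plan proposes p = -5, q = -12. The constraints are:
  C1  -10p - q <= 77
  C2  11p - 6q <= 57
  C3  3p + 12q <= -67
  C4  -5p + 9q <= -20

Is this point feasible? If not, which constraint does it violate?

feasible

C1: 62 ≤ 77 ✓
C2: 17 ≤ 57 ✓
C3: -159 ≤ -67 ✓
C4: -83 ≤ -20 ✓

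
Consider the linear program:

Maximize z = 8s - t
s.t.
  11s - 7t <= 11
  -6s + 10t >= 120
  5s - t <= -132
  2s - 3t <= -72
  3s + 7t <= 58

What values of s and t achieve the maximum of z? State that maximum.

s = -433/19, t = 343/19, maximum z = -3807/19

Extreme points and z = 8s - t:
  (-180, -96) → z = -1344
  (-324/13, 96/13) → z = -2688/13
  (-433/19, 343/19) → z = -3807/19
The feasible region is unbounded (it extends along (-5, -3), (-7, 3)), but z strictly decreases along every unbounded feasible direction, so there is no improving ray and the maximum is attained at a vertex.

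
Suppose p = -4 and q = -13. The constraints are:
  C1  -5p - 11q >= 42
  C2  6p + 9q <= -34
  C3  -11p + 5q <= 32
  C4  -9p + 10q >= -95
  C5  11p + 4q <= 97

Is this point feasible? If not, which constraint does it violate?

feasible

C1: 163 ≥ 42 ✓
C2: -141 ≤ -34 ✓
C3: -21 ≤ 32 ✓
C4: -94 ≥ -95 ✓
C5: -96 ≤ 97 ✓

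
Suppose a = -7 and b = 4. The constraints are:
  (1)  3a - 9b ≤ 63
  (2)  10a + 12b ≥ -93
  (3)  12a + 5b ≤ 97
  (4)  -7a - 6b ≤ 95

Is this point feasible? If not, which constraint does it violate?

feasible

(1): -57 ≤ 63 ✓
(2): -22 ≥ -93 ✓
(3): -64 ≤ 97 ✓
(4): 25 ≤ 95 ✓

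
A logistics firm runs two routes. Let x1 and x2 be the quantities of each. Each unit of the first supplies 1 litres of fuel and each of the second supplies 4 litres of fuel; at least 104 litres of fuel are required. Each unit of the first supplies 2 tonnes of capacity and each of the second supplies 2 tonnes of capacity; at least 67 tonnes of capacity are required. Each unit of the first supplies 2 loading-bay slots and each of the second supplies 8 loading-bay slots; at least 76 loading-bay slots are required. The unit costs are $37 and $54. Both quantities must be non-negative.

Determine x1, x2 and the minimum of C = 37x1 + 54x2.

x1 = 10, x2 = 47/2, minimum C = 1639

The feasible region is unbounded (it extends along (0, 1), (1, 0)), but C strictly increases along every unbounded feasible direction, so there is no improving ray and the minimum is attained at a vertex.

The optimum lies where x1 + 4x2 = 104 and 2x1 + 2x2 = 67.
Solving simultaneously gives x1 = 10, x2 = 47/2.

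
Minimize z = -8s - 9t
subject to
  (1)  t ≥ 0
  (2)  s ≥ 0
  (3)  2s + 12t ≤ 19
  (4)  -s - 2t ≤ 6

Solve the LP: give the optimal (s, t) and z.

s = 19/2, t = 0, minimum z = -76

Corner points and z = -8s - 9t:
  (0, 0) → z = 0
  (19/2, 0) → z = -76
  (0, 19/12) → z = -57/4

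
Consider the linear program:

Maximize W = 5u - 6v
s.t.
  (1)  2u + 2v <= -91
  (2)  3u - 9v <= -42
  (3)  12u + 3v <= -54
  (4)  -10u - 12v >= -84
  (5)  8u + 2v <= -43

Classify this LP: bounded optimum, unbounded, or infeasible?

bounded optimum

Extreme points and W = 5u - 6v:
  (-301/8, -63/8) → W = -1127/8
  (-315, 539/2) → W = -3192
The feasible region has finitely many vertices and no improving ray; the maximum is -1127/8 at (-301/8, -63/8).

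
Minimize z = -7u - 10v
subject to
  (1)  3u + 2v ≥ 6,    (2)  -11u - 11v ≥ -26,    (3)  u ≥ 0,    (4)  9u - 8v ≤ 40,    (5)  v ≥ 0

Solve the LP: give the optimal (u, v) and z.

Vertices and z = -7u - 10v:
  (14/11, 12/11) → z = -218/11
  (2, 0) → z = -14
  (26/11, 0) → z = -182/11

u = 14/11, v = 12/11, minimum z = -218/11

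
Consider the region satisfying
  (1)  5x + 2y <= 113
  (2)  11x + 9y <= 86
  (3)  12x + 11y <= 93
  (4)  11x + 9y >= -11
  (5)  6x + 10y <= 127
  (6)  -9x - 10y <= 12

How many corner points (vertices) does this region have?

Pairwise boundary intersections that survive every other constraint:
  (109/13, -9/13)
  (968/29, -906/29)
  (-467/54, 161/9)
  (-179/8, 209/8)
  (-2/29, -33/29)

5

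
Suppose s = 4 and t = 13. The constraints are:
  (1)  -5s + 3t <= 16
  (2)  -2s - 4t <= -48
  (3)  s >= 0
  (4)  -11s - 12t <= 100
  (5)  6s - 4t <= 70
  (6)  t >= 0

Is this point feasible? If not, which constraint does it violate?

Constraint (1): -5s + 3t = 19, which is not ≤ 16. All other constraints are satisfied.

not feasible — violates (1)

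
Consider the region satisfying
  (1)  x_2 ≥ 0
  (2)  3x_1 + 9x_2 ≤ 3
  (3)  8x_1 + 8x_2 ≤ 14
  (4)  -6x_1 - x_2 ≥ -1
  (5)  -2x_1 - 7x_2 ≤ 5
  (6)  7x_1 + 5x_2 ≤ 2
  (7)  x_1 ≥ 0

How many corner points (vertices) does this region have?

The feasible vertices (each the meet of two boundaries and inside every other half-plane) are:
  (1/6, 0)
  (0, 0)
  (1/16, 5/16)
  (0, 1/3)
  (3/23, 5/23)

5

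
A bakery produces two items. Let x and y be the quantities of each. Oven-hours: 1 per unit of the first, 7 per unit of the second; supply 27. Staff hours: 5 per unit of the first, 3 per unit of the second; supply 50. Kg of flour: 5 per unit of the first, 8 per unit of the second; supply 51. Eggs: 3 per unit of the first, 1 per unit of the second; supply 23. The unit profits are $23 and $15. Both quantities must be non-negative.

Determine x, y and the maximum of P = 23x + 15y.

x = 7, y = 2, maximum P = 191

Corner points and P = 23x + 15y:
  (0, 0) → P = 0
  (0, 27/7) → P = 405/7
  (23/3, 0) → P = 529/3
  (47/9, 28/9) → P = 1501/9
  (7, 2) → P = 191

The optimum lies where 5x + 8y = 51 and 3x + y = 23.
Solving simultaneously gives x = 7, y = 2.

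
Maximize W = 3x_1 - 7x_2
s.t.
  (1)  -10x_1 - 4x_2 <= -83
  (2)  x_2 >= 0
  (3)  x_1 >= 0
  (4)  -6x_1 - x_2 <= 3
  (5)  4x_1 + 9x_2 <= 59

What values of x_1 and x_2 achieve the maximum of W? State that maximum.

x_1 = 59/4, x_2 = 0, maximum W = 177/4

Extreme points and W = 3x_1 - 7x_2:
  (83/10, 0) → W = 249/10
  (511/74, 129/37) → W = -273/74
  (59/4, 0) → W = 177/4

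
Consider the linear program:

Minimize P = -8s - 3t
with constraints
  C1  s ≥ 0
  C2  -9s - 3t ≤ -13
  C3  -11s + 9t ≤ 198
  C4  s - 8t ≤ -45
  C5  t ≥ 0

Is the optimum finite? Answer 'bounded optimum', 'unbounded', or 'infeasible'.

unbounded

From the feasible point (0, 22), moving in the direction (8, 1) keeps every constraint satisfied while P decreases without bound.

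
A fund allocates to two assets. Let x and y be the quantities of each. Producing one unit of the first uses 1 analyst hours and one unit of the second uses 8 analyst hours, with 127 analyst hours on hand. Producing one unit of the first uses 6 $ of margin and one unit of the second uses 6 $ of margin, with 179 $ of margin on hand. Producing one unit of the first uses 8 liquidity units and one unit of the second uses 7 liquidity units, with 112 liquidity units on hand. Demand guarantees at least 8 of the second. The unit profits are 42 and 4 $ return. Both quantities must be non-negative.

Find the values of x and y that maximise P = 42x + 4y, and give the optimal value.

x = 7, y = 8, maximum P = 326

Feasible corners and P = 42x + 4y:
  (0, 127/8) → P = 127/2
  (0, 8) → P = 32
  (7/57, 904/57) → P = 3910/57
  (7, 8) → P = 326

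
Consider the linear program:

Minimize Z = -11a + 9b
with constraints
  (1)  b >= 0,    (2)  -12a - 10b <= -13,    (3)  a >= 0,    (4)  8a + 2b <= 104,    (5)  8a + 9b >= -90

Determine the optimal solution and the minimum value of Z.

Extreme points and Z = -11a + 9b:
  (13/12, 0) → Z = -143/12
  (13, 0) → Z = -143
  (0, 13/10) → Z = 117/10
  (0, 52) → Z = 468

a = 13, b = 0, minimum Z = -143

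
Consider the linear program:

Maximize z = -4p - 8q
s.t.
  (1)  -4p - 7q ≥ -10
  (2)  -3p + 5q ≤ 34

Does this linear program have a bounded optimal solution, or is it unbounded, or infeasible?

From the feasible point (-188/41, 166/41), moving in the direction (-5, -3) keeps every constraint satisfied while z increases without bound.

unbounded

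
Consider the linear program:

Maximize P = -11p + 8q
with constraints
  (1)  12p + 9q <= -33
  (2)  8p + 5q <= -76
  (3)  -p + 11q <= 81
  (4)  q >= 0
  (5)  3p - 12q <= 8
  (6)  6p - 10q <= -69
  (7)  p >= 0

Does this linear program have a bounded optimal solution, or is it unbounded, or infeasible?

infeasible

The boundaries 8p + 5q = -76 and -p + 11q = 81 meet at (-1241/93, 572/93), but that point violates p ≥ 0. Every candidate vertex is excluded by some other constraint, so the feasible region is empty.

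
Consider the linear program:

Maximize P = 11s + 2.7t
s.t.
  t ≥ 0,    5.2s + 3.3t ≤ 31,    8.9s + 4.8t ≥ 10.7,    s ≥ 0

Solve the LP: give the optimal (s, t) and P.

Extreme points and P = 11s + 2.7t:
  (155/26, 0) → P = 1705/26
  (107/89, 0) → P = 1177/89
  (0, 310/33) → P = 279/11
  (0, 107/48) → P = 963/160

The optimum lies where t = 0 and 5.2s + 3.3t = 31.
Solving simultaneously gives s = 155/26, t = 0.

s = 155/26, t = 0, maximum P = 1705/26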